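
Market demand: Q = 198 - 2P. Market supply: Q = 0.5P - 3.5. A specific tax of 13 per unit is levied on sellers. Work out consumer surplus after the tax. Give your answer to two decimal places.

Rewriting demand in inverse form: P = 99 - 0.5Q.
Rewriting supply in inverse form: P = 7 + 2Q.
Pre-tax equilibrium: 99 - 0.5Q = 7 + 2Q gives Q* = 36.8, P* = 80.6.
A tax on sellers shifts supply up by 13: 99 - 0.5Q = 7 + 2Q + 13, so Q_t = 31.6. Buyers pay P_b = 83.2; sellers receive P_s = P_b - 13 = 70.2.
CS = (1/2)(Q_t)(99 - P_b) = (1/2)(31.6)(15.8) = 249.64.

249.64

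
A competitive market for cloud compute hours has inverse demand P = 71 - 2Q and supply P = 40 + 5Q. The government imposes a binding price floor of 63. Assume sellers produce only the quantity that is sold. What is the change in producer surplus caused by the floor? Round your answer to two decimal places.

2.97

Free-market equilibrium: 71 - 2Q = 40 + 5Q gives Q* = 4.4286, P* = 62.1429.
At P = 63, buyers demand (71 - 63)/2 = 4 while sellers would supply more, so the quantity traded is 4 at price 63.
PS goes from (1/2)(4.4286)(22.1429) = 49.0306 to 52 (computed as (63 - 40)(4) - (1/2)(5)(4)^2), a change of 2.9694.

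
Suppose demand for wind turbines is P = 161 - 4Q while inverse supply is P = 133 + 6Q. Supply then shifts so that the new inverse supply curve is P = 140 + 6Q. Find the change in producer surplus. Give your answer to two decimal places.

Initial equilibrium: Q_0 = 2.8, P_0 = 149.8; CS_0 = (1/2)(2.8)(11.2) = 15.68, PS_0 = (1/2)(2.8)(16.8) = 23.52.
New equilibrium: 161 - 4Q = 140 + 6Q gives Q_1 = 2.1, P_1 = 152.6; CS_1 = 8.82, PS_1 = 13.23.
Change in producer surplus = 13.23 - 23.52 = -10.29.

-10.29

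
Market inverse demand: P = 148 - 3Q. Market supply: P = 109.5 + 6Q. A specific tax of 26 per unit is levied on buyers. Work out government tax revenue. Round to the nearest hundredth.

Without the tax, 148 - 3Q = 109.5 + 6Q so Q* = 4.2778 and P* = 135.1667.
A tax on buyers shifts demand down by 26: (148 - 26) - 3Q = 109.5 + 6Q, so Q_t = 1.3889. Buyers pay P_b = 143.8333; sellers receive P_s = P_b - 26 = 117.8333.
Revenue is the tax times quantity traded: 26 x 1.3889 = 36.1111.

36.11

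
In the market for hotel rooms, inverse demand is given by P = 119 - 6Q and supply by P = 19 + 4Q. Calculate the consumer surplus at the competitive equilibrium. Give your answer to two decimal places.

Equilibrium: 119 - 6Q = 19 + 4Q, so Q* = 10 and P* = 59.
The demand choke price is 119, so CS = (1/2)(Q*)(119 - P*) = (1/2)(10)(60) = 300.

300.00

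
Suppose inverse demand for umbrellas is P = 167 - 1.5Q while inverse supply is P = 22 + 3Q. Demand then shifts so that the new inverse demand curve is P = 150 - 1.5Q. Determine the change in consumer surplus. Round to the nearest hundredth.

-171.89

Initial equilibrium: Q_0 = 32.2222, P_0 = 118.6667; CS_0 = (1/2)(32.2222)(48.3333) = 778.7037, PS_0 = (1/2)(32.2222)(96.6667) = 1557.4074.
New equilibrium: 150 - 1.5Q = 22 + 3Q gives Q_1 = 28.4444, P_1 = 107.3333; CS_1 = 606.8148, PS_1 = 1213.6296.
Change in consumer surplus = 606.8148 - 778.7037 = -171.8889.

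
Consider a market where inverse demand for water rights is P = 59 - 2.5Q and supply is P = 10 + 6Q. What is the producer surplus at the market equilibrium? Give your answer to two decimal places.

Set 59 - 2.5Q = 10 + 6Q, which gives 49 = 8.5Q, so Q* = 5.7647 and P* = 59 - 2.5(5.7647) = 44.5882.
The supply curve's price intercept is 10, so PS = (1/2)(Q*)(P* - 10) = (1/2)(5.7647)(34.5882) = 99.6955.

99.70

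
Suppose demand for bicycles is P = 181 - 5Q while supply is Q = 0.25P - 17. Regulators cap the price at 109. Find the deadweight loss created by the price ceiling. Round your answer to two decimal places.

Rewriting supply in inverse form: P = 68 + 4Q.
Free-market equilibrium: 181 - 5Q = 68 + 4Q gives Q* = 12.5556, P* = 118.2222.
At the ceiling price 109, quantity supplied is (109 - 68)/4 = 10.25; supply is the short side, so Q = 10.25 trades at P = 109.
The lost-trades triangle has base Q* - 10.25 = 2.3056 and height equal to the gap between the curves at Q = 10.25, which is 129.75 - 109 = 20.75. DWL = (1/2)(2.3056)(20.75) = 23.9201.

23.92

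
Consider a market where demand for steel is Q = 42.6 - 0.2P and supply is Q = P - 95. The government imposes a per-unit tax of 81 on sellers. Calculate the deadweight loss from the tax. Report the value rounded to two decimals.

Rewriting demand in inverse form: P = 213 - 5Q.
Rewriting supply in inverse form: P = 95 + Q.
Without the tax, 213 - 5Q = 95 + Q so Q* = 19.6667 and P* = 114.6667.
A tax on sellers shifts supply up by 81: 213 - 5Q = 95 + Q + 81, so Q_t = 6.1667. Buyers pay P_b = 182.1667; sellers receive P_s = P_b - 81 = 101.1667.
Deadweight loss is the triangle between the curves from Q_t to Q*: (1/2)(19.6667 - 6.1667)(81) = 546.75.

546.75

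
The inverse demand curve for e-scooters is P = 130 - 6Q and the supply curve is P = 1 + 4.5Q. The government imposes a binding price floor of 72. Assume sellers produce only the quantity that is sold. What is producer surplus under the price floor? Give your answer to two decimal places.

Free-market equilibrium: 130 - 6Q = 1 + 4.5Q gives Q* = 12.2857, P* = 56.2857.
At the floor price 72, quantity demanded is (130 - 72)/6 = 9.6667; demand is the short side, so Q = 9.6667 trades at P = 72.
The supply price at Q = 9.6667 is 44.5. PS is the trapezoid between 72 and supply over [0, 9.6667]: (1/2)[(72 - 1) + (72 - 44.5)](9.6667) = 476.0833.

476.08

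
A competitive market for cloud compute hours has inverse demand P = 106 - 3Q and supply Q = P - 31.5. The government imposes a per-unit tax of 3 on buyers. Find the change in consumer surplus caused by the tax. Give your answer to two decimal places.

-41.06

Rewriting supply in inverse form: P = 31.5 + Q.
Without the tax, 106 - 3Q = 31.5 + Q so Q* = 18.625 and P* = 50.125.
With the tax, buyers' net willingness to pay falls by 3: (106 - 3) - 3Q = 31.5 + Q, so Q_t = 17.875. Buyers pay P_b = 52.375; sellers receive P_s = P_b - 3 = 49.375.
Consumers lose the trapezoid between P* and P_b out to Q_t plus the triangle from Q_t to Q*: change in CS = 479.2734 - 520.3359 = -41.0625.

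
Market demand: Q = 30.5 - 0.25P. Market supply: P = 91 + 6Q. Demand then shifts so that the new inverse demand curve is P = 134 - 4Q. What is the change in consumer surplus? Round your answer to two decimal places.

17.76

Rewriting demand in inverse form: P = 122 - 4Q.
Initial equilibrium: Q_0 = 3.1, P_0 = 109.6; CS_0 = (1/2)(3.1)(12.4) = 19.22, PS_0 = (1/2)(3.1)(18.6) = 28.83.
New equilibrium: 134 - 4Q = 91 + 6Q gives Q_1 = 4.3, P_1 = 116.8; CS_1 = 36.98, PS_1 = 55.47.
Change in consumer surplus = 36.98 - 19.22 = 17.76.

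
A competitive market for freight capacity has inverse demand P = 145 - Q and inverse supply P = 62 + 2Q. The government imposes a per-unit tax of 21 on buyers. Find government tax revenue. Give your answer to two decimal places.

434.00

Without the tax, 145 - Q = 62 + 2Q so Q* = 27.6667 and P* = 117.3333.
With the tax, buyers' net willingness to pay falls by 21: (145 - 21) - Q = 62 + 2Q, so Q_t = 20.6667. Buyers pay P_b = 124.3333; sellers receive P_s = P_b - 21 = 103.3333.
Revenue is the tax times quantity traded: 21 x 20.6667 = 434.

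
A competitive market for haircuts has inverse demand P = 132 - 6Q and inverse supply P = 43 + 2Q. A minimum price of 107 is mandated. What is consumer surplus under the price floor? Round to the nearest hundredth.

Without the control, 132 - 6Q = 43 + 2Q so Q* = 11.125 and P* = 65.25.
At P = 107, buyers demand (132 - 107)/6 = 4.1667 while sellers would supply more, so the quantity traded is 4.1667 at price 107.
CS is the triangle under demand above 107: (1/2)(4.1667)(132 - 107) = 52.0833.

52.08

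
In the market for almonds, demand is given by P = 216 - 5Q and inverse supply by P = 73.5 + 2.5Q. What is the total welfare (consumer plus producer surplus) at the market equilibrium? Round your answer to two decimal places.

Equilibrium: 216 - 5Q = 73.5 + 2.5Q, so Q* = 19 and P* = 121.
Total surplus is the full triangle between the curves from 0 to Q*: (1/2)(19)(216 - 73.5) = 1353.75.

1353.75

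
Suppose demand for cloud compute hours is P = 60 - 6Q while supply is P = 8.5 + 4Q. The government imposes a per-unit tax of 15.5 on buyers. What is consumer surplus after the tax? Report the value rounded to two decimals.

Pre-tax equilibrium: 60 - 6Q = 8.5 + 4Q gives Q* = 5.15, P* = 29.1.
A tax on buyers shifts demand down by 15.5: (60 - 15.5) - 6Q = 8.5 + 4Q, so Q_t = 3.6. Buyers pay P_b = 38.4; sellers receive P_s = P_b - 15.5 = 22.9.
Consumer surplus is the triangle under demand above P_b: (1/2)(3.6)(60 - 38.4) = 38.88.

38.88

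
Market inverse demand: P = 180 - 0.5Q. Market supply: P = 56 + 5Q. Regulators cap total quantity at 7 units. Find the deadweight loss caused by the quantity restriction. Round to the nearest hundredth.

664.57

Unrestricted equilibrium: Q* = (180 - 56)/(0.5 + 5) = 22.5455.
At Q = 7 the demand price is 180 - 0.5(7) = 176.5 and the supply price is 56 + 5(7) = 91.
DWL = (1/2)(gap between curves at 7) x (Q* - 7) = (1/2)(85.5)(15.5455) = 664.5682.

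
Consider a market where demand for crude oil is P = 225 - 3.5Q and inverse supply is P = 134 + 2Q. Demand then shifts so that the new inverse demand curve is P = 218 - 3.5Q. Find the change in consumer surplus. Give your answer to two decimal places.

Initial equilibrium: Q_0 = 16.5455, P_0 = 167.0909; CS_0 = (1/2)(16.5455)(57.9091) = 479.0661, PS_0 = (1/2)(16.5455)(33.0909) = 273.7521.
New equilibrium: 218 - 3.5Q = 134 + 2Q gives Q_1 = 15.2727, P_1 = 164.5455; CS_1 = 408.1983, PS_1 = 233.2562.
Change in consumer surplus = 408.1983 - 479.0661 = -70.8678.

-70.87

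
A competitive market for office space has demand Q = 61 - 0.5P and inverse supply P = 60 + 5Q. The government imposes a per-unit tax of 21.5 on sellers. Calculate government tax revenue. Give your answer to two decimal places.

124.39

Rewriting demand in inverse form: P = 122 - 2Q.
Pre-tax equilibrium: 122 - 2Q = 60 + 5Q gives Q* = 8.8571, P* = 104.2857.
With the tax, sellers need 21.5 more per unit: 122 - 2Q = 60 + 5Q + 21.5, so Q_t = 5.7857. Buyers pay P_b = 110.4286; sellers receive P_s = P_b - 21.5 = 88.9286.
Revenue is the tax times quantity traded: 21.5 x 5.7857 = 124.3929.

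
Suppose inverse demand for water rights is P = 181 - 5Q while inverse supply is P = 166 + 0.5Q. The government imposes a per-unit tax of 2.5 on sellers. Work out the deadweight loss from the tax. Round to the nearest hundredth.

0.57

Without the tax, 181 - 5Q = 166 + 0.5Q so Q* = 2.7273 and P* = 167.3636.
A tax on sellers shifts supply up by 2.5: 181 - 5Q = 166 + 0.5Q + 2.5, so Q_t = 2.2727. Buyers pay P_b = 169.6364; sellers receive P_s = P_b - 2.5 = 167.1364.
The welfare triangle lost has base Q* - Q_t = 0.4545 and height t = 2.5, so DWL = (1/2)(0.4545)(2.5) = 0.5682.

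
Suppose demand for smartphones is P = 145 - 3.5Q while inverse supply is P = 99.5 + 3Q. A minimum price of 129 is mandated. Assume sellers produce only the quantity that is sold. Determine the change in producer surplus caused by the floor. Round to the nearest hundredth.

30.01

Free-market equilibrium: 145 - 3.5Q = 99.5 + 3Q gives Q* = 7, P* = 120.5.
At P = 129, buyers demand (145 - 129)/3.5 = 4.5714 while sellers would supply more, so the quantity traded is 4.5714 at price 129.
PS goes from (1/2)(7)(21) = 73.5 to 103.5102 (computed as (129 - 99.5)(4.5714) - (1/2)(3)(4.5714)^2), a change of 30.0102.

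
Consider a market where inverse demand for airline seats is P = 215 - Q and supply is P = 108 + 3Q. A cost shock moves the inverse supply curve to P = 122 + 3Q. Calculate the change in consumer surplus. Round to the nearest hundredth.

Initial equilibrium: Q_0 = 26.75, P_0 = 188.25; CS_0 = (1/2)(26.75)(26.75) = 357.7812, PS_0 = (1/2)(26.75)(80.25) = 1073.3438.
New equilibrium: 215 - Q = 122 + 3Q gives Q_1 = 23.25, P_1 = 191.75; CS_1 = 270.2812, PS_1 = 810.8438.
Change in consumer surplus = 270.2812 - 357.7812 = -87.5.

-87.50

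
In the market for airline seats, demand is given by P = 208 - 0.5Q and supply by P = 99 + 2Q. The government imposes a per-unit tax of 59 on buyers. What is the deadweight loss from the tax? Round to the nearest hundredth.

696.20

Pre-tax equilibrium: 208 - 0.5Q = 99 + 2Q gives Q* = 43.6, P* = 186.2.
With the tax, buyers' net willingness to pay falls by 59: (208 - 59) - 0.5Q = 99 + 2Q, so Q_t = 20. Buyers pay P_b = 198; sellers receive P_s = P_b - 59 = 139.
The welfare triangle lost has base Q* - Q_t = 23.6 and height t = 59, so DWL = (1/2)(23.6)(59) = 696.2.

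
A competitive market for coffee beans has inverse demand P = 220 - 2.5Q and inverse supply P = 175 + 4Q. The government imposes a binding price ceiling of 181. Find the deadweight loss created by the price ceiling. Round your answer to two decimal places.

Free-market equilibrium: 220 - 2.5Q = 175 + 4Q gives Q* = 6.9231, P* = 202.6923.
At the ceiling price 181, quantity supplied is (181 - 175)/4 = 1.5; supply is the short side, so Q = 1.5 trades at P = 181.
The lost-trades triangle has base Q* - 1.5 = 5.4231 and height equal to the gap between the curves at Q = 1.5, which is 216.25 - 181 = 35.25. DWL = (1/2)(5.4231)(35.25) = 95.5817.

95.58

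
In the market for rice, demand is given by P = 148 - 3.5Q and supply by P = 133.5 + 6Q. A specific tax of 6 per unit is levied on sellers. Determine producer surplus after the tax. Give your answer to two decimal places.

Without the tax, 148 - 3.5Q = 133.5 + 6Q so Q* = 1.5263 and P* = 142.6579.
A tax on sellers shifts supply up by 6: 148 - 3.5Q = 133.5 + 6Q + 6, so Q_t = 0.8947. Buyers pay P_b = 144.8684; sellers receive P_s = P_b - 6 = 138.8684.
PS = (1/2)(Q_t)(P_s - 133.5) = (1/2)(0.8947)(5.3684) = 2.4017.

2.40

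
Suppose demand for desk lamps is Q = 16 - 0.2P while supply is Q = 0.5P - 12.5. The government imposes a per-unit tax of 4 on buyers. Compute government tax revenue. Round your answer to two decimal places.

Rewriting demand in inverse form: P = 80 - 5Q.
Rewriting supply in inverse form: P = 25 + 2Q.
Without the tax, 80 - 5Q = 25 + 2Q so Q* = 7.8571 and P* = 40.7143.
A tax on buyers shifts demand down by 4: (80 - 4) - 5Q = 25 + 2Q, so Q_t = 7.2857. Buyers pay P_b = 43.5714; sellers receive P_s = P_b - 4 = 39.5714.
Tax revenue = t x Q_t = 4 x 7.2857 = 29.1429.

29.14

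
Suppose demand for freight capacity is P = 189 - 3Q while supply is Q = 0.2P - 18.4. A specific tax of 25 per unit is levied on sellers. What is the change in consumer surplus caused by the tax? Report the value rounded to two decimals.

Rewriting supply in inverse form: P = 92 + 5Q.
Pre-tax equilibrium: 189 - 3Q = 92 + 5Q gives Q* = 12.125, P* = 152.625.
With the tax, sellers need 25 more per unit: 189 - 3Q = 92 + 5Q + 25, so Q_t = 9. Buyers pay P_b = 162; sellers receive P_s = P_b - 25 = 137.
Consumers lose the trapezoid between P* and P_b out to Q_t plus the triangle from Q_t to Q*: change in CS = 121.5 - 220.5234 = -99.0234.

-99.02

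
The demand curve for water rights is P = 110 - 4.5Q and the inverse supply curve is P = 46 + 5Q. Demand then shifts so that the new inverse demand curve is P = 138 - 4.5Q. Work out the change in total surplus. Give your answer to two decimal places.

229.89

Initial equilibrium: Q_0 = 6.7368, P_0 = 79.6842; CS_0 = (1/2)(6.7368)(30.3158) = 102.1163, PS_0 = (1/2)(6.7368)(33.6842) = 113.4626.
New equilibrium: 138 - 4.5Q = 46 + 5Q gives Q_1 = 9.6842, P_1 = 94.4211; CS_1 = 211.0139, PS_1 = 234.4598.
Change in total surplus = (211.0139 + 234.4598) - (102.1163 + 113.4626) = 229.8947.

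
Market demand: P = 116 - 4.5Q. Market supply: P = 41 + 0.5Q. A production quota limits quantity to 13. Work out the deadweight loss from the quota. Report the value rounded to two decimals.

Unrestricted equilibrium: Q* = (116 - 41)/(4.5 + 0.5) = 15.
At Q = 13 the demand price is 116 - 4.5(13) = 57.5 and the supply price is 41 + 0.5(13) = 47.5.
Deadweight loss is the triangle between the curves from 13 to 15: (1/2)(57.5 - 47.5)(15 - 13) = 10.

10.00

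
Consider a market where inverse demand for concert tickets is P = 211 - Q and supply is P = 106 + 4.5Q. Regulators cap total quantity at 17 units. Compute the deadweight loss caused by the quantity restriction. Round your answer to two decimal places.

12.02

Unrestricted equilibrium: Q* = (211 - 106)/(1 + 4.5) = 19.0909.
At Q = 17 the demand price is 211 - (17) = 194 and the supply price is 106 + 4.5(17) = 182.5.
Deadweight loss is the triangle between the curves from 17 to 19.0909: (1/2)(194 - 182.5)(19.0909 - 17) = 12.0227.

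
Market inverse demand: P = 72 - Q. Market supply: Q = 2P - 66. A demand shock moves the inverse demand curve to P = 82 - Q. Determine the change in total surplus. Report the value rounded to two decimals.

293.33

Rewriting supply in inverse form: P = 33 + 0.5Q.
Initial equilibrium: Q_0 = 26, P_0 = 46; CS_0 = (1/2)(26)(26) = 338, PS_0 = (1/2)(26)(13) = 169.
New equilibrium: 82 - Q = 33 + 0.5Q gives Q_1 = 32.6667, P_1 = 49.3333; CS_1 = 533.5556, PS_1 = 266.7778.
Change in total surplus = (533.5556 + 266.7778) - (338 + 169) = 293.3333.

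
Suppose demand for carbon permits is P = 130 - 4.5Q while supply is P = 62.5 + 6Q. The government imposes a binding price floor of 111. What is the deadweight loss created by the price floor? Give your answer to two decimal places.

25.56

Without the control, 130 - 4.5Q = 62.5 + 6Q so Q* = 6.4286 and P* = 101.0714.
At P = 111, buyers demand (130 - 111)/4.5 = 4.2222 while sellers would supply more, so the quantity traded is 4.2222 at price 111.
At Q = 4.2222 the demand price is 111 and the supply price is 87.8333. Deadweight loss is the triangle between the curves from 4.2222 to 6.4286: (1/2)(111 - 87.8333)(6.4286 - 4.2222) = 25.5569.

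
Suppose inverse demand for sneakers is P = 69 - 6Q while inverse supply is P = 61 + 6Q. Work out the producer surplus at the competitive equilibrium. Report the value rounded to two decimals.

Setting demand equal to supply, 8 = 12Q, so Q* = 0.6667 and P* = 65.
Producer surplus is the triangle above supply below P*: (1/2)(0.6667)(65 - 61) = (1/2)(0.6667)(4) = 1.3333.

1.33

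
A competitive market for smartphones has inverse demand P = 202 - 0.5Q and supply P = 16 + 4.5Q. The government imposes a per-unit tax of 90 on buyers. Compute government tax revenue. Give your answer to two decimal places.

Pre-tax equilibrium: 202 - 0.5Q = 16 + 4.5Q gives Q* = 37.2, P* = 183.4.
With the tax, buyers' net willingness to pay falls by 90: (202 - 90) - 0.5Q = 16 + 4.5Q, so Q_t = 19.2. Buyers pay P_b = 192.4; sellers receive P_s = P_b - 90 = 102.4.
Tax revenue = t x Q_t = 90 x 19.2 = 1728.

1728.00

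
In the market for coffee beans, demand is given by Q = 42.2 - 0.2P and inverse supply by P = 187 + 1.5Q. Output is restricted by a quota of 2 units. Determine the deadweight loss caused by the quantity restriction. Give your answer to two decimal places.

9.31

Rewriting demand in inverse form: P = 211 - 5Q.
Unrestricted equilibrium: Q* = (211 - 187)/(5 + 1.5) = 3.6923.
At Q = 2 the demand price is 211 - 5(2) = 201 and the supply price is 187 + 1.5(2) = 190.
Deadweight loss is the triangle between the curves from 2 to 3.6923: (1/2)(201 - 190)(3.6923 - 2) = 9.3077.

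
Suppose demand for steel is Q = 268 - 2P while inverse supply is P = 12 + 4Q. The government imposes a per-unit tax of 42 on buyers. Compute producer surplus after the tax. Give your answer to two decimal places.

Rewriting demand in inverse form: P = 134 - 0.5Q.
Pre-tax equilibrium: 134 - 0.5Q = 12 + 4Q gives Q* = 27.1111, P* = 120.4444.
With the tax, buyers' net willingness to pay falls by 42: (134 - 42) - 0.5Q = 12 + 4Q, so Q_t = 17.7778. Buyers pay P_b = 125.1111; sellers receive P_s = P_b - 42 = 83.1111.
Producer surplus is the triangle above supply below P_s: (1/2)(17.7778)(83.1111 - 12) = 632.0988.

632.10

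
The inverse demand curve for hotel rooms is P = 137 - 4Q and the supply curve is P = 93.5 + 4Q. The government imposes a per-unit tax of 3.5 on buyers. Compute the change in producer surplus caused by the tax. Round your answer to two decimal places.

Without the tax, 137 - 4Q = 93.5 + 4Q so Q* = 5.4375 and P* = 115.25.
A tax on buyers shifts demand down by 3.5: (137 - 3.5) - 4Q = 93.5 + 4Q, so Q_t = 5. Buyers pay P_b = 117; sellers receive P_s = P_b - 3.5 = 113.5.
Producers lose the trapezoid between P_s and P* out to Q_t plus the triangle from Q_t to Q*: change in PS = 50 - 59.1328 = -9.1328.

-9.13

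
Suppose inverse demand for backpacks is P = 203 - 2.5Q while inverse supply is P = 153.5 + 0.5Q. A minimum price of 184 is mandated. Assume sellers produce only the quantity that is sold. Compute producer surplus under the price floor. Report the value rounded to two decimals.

217.36

Without the control, 203 - 2.5Q = 153.5 + 0.5Q so Q* = 16.5 and P* = 161.75.
At the floor price 184, quantity demanded is (203 - 184)/2.5 = 7.6; demand is the short side, so Q = 7.6 trades at P = 184.
The supply price at Q = 7.6 is 157.3. PS is the trapezoid between 184 and supply over [0, 7.6]: (1/2)[(184 - 153.5) + (184 - 157.3)](7.6) = 217.36.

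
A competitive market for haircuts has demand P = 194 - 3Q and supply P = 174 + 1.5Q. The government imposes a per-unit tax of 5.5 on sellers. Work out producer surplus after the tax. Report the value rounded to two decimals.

Without the tax, 194 - 3Q = 174 + 1.5Q so Q* = 4.4444 and P* = 180.6667.
A tax on sellers shifts supply up by 5.5: 194 - 3Q = 174 + 1.5Q + 5.5, so Q_t = 3.2222. Buyers pay P_b = 184.3333; sellers receive P_s = P_b - 5.5 = 178.8333.
Producer surplus is the triangle above supply below P_s: (1/2)(3.2222)(178.8333 - 174) = 7.787.

7.79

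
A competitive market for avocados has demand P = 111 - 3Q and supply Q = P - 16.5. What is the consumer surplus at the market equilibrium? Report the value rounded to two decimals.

837.21

Rewriting supply in inverse form: P = 16.5 + Q.
Equilibrium: 111 - 3Q = 16.5 + Q, so Q* = 23.625 and P* = 40.125.
The demand choke price is 111, so CS = (1/2)(Q*)(111 - P*) = (1/2)(23.625)(70.875) = 837.2109.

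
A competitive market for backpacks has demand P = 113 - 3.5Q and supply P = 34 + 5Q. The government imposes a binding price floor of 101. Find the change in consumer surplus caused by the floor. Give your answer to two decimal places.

Without the control, 113 - 3.5Q = 34 + 5Q so Q* = 9.2941 and P* = 80.4706.
At P = 101, buyers demand (113 - 101)/3.5 = 3.4286 while sellers would supply more, so the quantity traded is 3.4286 at price 101.
CS goes from (1/2)(9.2941)(32.5294) = 151.1661 to 20.5714 (computed as (113 - 101)(3.4286) - (1/2)(3.5)(3.4286)^2), a change of -130.5947.

-130.59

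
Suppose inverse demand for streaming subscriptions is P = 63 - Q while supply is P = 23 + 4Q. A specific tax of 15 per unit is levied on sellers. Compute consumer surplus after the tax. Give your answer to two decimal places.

12.50

Without the tax, 63 - Q = 23 + 4Q so Q* = 8 and P* = 55.
A tax on sellers shifts supply up by 15: 63 - Q = 23 + 4Q + 15, so Q_t = 5. Buyers pay P_b = 58; sellers receive P_s = P_b - 15 = 43.
Consumer surplus is the triangle under demand above P_b: (1/2)(5)(63 - 58) = 12.5.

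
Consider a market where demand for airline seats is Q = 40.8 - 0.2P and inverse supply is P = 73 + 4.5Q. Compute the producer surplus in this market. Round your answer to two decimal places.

Rewriting demand in inverse form: P = 204 - 5Q.
Set 204 - 5Q = 73 + 4.5Q, which gives 131 = 9.5Q, so Q* = 13.7895 and P* = 204 - 5(13.7895) = 135.0526.
Producer surplus is the triangle above supply below P*: (1/2)(13.7895)(135.0526 - 73) = (1/2)(13.7895)(62.0526) = 427.8366.

427.84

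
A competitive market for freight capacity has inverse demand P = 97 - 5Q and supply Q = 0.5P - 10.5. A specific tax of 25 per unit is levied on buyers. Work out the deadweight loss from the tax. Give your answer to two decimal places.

44.64

Rewriting supply in inverse form: P = 21 + 2Q.
Without the tax, 97 - 5Q = 21 + 2Q so Q* = 10.8571 and P* = 42.7143.
A tax on buyers shifts demand down by 25: (97 - 25) - 5Q = 21 + 2Q, so Q_t = 7.2857. Buyers pay P_b = 60.5714; sellers receive P_s = P_b - 25 = 35.5714.
Deadweight loss is the triangle between the curves from Q_t to Q*: (1/2)(10.8571 - 7.2857)(25) = 44.6429.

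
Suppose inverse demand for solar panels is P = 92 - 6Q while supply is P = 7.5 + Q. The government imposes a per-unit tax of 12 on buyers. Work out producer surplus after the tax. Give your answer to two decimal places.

53.64

Without the tax, 92 - 6Q = 7.5 + Q so Q* = 12.0714 and P* = 19.5714.
With the tax, buyers' net willingness to pay falls by 12: (92 - 12) - 6Q = 7.5 + Q, so Q_t = 10.3571. Buyers pay P_b = 29.8571; sellers receive P_s = P_b - 12 = 17.8571.
PS = (1/2)(Q_t)(P_s - 7.5) = (1/2)(10.3571)(10.3571) = 53.6352.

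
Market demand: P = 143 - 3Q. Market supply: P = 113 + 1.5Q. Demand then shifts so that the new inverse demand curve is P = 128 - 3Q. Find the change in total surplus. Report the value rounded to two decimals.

Initial equilibrium: Q_0 = 6.6667, P_0 = 123; CS_0 = (1/2)(6.6667)(20) = 66.6667, PS_0 = (1/2)(6.6667)(10) = 33.3333.
New equilibrium: 128 - 3Q = 113 + 1.5Q gives Q_1 = 3.3333, P_1 = 118; CS_1 = 16.6667, PS_1 = 8.3333.
Change in total surplus = (16.6667 + 8.3333) - (66.6667 + 33.3333) = -75.

-75.00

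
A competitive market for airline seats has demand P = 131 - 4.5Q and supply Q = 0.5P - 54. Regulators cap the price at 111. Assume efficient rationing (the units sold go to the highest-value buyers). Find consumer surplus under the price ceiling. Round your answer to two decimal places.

24.94

Rewriting supply in inverse form: P = 108 + 2Q.
Free-market equilibrium: 131 - 4.5Q = 108 + 2Q gives Q* = 3.5385, P* = 115.0769.
At the ceiling price 111, quantity supplied is (111 - 108)/2 = 1.5; supply is the short side, so Q = 1.5 trades at P = 111.
The demand price at Q = 1.5 is 124.25. CS is the trapezoid between demand and 111 over [0, 1.5]: (1/2)[(131 - 111) + (124.25 - 111)](1.5) = 24.9375.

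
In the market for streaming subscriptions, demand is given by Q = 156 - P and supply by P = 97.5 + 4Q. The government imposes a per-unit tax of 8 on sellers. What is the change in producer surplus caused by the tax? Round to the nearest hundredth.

Rewriting demand in inverse form: P = 156 - Q.
Pre-tax equilibrium: 156 - Q = 97.5 + 4Q gives Q* = 11.7, P* = 144.3.
A tax on sellers shifts supply up by 8: 156 - Q = 97.5 + 4Q + 8, so Q_t = 10.1. Buyers pay P_b = 145.9; sellers receive P_s = P_b - 8 = 137.9.
PS falls from (1/2)(11.7)(46.8) = 273.78 to (1/2)(10.1)(40.4) = 204.02, a change of -69.76.

-69.76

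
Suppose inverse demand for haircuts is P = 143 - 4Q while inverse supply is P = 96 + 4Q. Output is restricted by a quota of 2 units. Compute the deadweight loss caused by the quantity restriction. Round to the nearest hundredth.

60.06

Unrestricted equilibrium: Q* = (143 - 96)/(4 + 4) = 5.875.
At Q = 2 the demand price is 143 - 4(2) = 135 and the supply price is 96 + 4(2) = 104.
Deadweight loss is the triangle between the curves from 2 to 5.875: (1/2)(135 - 104)(5.875 - 2) = 60.0625.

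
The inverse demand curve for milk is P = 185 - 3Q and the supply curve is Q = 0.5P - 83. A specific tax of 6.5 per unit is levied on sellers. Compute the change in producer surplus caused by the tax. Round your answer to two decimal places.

Rewriting supply in inverse form: P = 166 + 2Q.
Without the tax, 185 - 3Q = 166 + 2Q so Q* = 3.8 and P* = 173.6.
A tax on sellers shifts supply up by 6.5: 185 - 3Q = 166 + 2Q + 6.5, so Q_t = 2.5. Buyers pay P_b = 177.5; sellers receive P_s = P_b - 6.5 = 171.
Producers lose the trapezoid between P_s and P* out to Q_t plus the triangle from Q_t to Q*: change in PS = 6.25 - 14.44 = -8.19.

-8.19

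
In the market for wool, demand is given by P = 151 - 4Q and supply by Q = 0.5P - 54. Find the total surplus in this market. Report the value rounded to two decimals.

154.08

Rewriting supply in inverse form: P = 108 + 2Q.
Setting demand equal to supply, 43 = 6Q, so Q* = 7.1667 and P* = 122.3333.
CS = (1/2)(7.1667)(28.6667) = 102.7222 and PS = (1/2)(7.1667)(14.3333) = 51.3611, so total surplus = 154.0833.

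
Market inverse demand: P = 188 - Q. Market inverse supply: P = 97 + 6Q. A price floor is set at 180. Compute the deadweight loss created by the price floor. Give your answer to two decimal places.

Free-market equilibrium: 188 - Q = 97 + 6Q gives Q* = 13, P* = 175.
At P = 180, buyers demand (188 - 180)/1 = 8 while sellers would supply more, so the quantity traded is 8 at price 180.
The lost-trades triangle has base Q* - 8 = 5 and height equal to the gap between the curves at Q = 8, which is 180 - 145 = 35. DWL = (1/2)(5)(35) = 87.5.

87.50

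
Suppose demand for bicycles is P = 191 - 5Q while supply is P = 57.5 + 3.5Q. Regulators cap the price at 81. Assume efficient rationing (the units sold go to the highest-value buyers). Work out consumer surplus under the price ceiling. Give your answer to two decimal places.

Free-market equilibrium: 191 - 5Q = 57.5 + 3.5Q gives Q* = 15.7059, P* = 112.4706.
At P = 81, sellers supply (81 - 57.5)/3.5 = 6.7143 while buyers want more, so the quantity traded is 6.7143 at price 81.
The demand price at Q = 6.7143 is 157.4286. CS is the trapezoid between demand and 81 over [0, 6.7143]: (1/2)[(191 - 81) + (157.4286 - 81)](6.7143) = 625.8673.

625.87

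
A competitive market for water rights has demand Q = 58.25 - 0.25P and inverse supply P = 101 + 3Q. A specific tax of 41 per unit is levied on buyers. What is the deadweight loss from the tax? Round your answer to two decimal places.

120.07

Rewriting demand in inverse form: P = 233 - 4Q.
Without the tax, 233 - 4Q = 101 + 3Q so Q* = 18.8571 and P* = 157.5714.
A tax on buyers shifts demand down by 41: (233 - 41) - 4Q = 101 + 3Q, so Q_t = 13. Buyers pay P_b = 181; sellers receive P_s = P_b - 41 = 140.
The welfare triangle lost has base Q* - Q_t = 5.8571 and height t = 41, so DWL = (1/2)(5.8571)(41) = 120.0714.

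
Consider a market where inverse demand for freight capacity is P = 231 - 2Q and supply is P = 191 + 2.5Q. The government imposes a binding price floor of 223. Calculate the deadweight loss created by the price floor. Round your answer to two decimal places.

53.78

Free-market equilibrium: 231 - 2Q = 191 + 2.5Q gives Q* = 8.8889, P* = 213.2222.
At P = 223, buyers demand (231 - 223)/2 = 4 while sellers would supply more, so the quantity traded is 4 at price 223.
The lost-trades triangle has base Q* - 4 = 4.8889 and height equal to the gap between the curves at Q = 4, which is 223 - 201 = 22. DWL = (1/2)(4.8889)(22) = 53.7778.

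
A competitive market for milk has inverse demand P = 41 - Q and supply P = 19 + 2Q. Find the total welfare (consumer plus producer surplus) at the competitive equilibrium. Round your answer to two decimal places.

80.67

Setting demand equal to supply, 22 = 3Q, so Q* = 7.3333 and P* = 33.6667.
CS = (1/2)(7.3333)(7.3333) = 26.8889 and PS = (1/2)(7.3333)(14.6667) = 53.7778, so total surplus = 80.6667.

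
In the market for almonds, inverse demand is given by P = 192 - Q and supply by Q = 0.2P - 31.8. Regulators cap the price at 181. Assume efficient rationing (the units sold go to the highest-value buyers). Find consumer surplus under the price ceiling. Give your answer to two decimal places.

Rewriting supply in inverse form: P = 159 + 5Q.
Without the control, 192 - Q = 159 + 5Q so Q* = 5.5 and P* = 186.5.
At the ceiling price 181, quantity supplied is (181 - 159)/5 = 4.4; supply is the short side, so Q = 4.4 trades at P = 181.
The demand price at Q = 4.4 is 187.6. CS is the trapezoid between demand and 181 over [0, 4.4]: (1/2)[(192 - 181) + (187.6 - 181)](4.4) = 38.72.

38.72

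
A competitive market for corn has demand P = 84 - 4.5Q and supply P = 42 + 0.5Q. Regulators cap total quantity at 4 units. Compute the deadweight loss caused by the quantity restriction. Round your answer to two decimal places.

Without the quota, 84 - 4.5Q = 42 + 0.5Q gives Q* = 8.4.
At Q = 4 the demand price is 84 - 4.5(4) = 66 and the supply price is 42 + 0.5(4) = 44.
Deadweight loss is the triangle between the curves from 4 to 8.4: (1/2)(66 - 44)(8.4 - 4) = 48.4.

48.40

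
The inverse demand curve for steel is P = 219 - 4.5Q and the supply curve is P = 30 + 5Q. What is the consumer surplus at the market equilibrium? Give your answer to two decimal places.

890.55

Set 219 - 4.5Q = 30 + 5Q, which gives 189 = 9.5Q, so Q* = 19.8947 and P* = 219 - 4.5(19.8947) = 129.4737.
CS is the area between the demand curve and P* from 0 to Q*: (1/2)(19.8947)(89.5263) = 890.5512.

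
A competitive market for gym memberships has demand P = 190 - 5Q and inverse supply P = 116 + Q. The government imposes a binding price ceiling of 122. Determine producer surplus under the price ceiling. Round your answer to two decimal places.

Without the control, 190 - 5Q = 116 + Q so Q* = 12.3333 and P* = 128.3333.
At P = 122, sellers supply (122 - 116)/1 = 6 while buyers want more, so the quantity traded is 6 at price 122.
PS is the triangle above supply below 122: (1/2)(6)(122 - 116) = 18.

18.00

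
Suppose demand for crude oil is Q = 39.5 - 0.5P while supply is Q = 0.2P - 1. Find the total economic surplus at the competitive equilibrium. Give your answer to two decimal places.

Rewriting demand in inverse form: P = 79 - 2Q.
Rewriting supply in inverse form: P = 5 + 5Q.
Equilibrium: 79 - 2Q = 5 + 5Q, so Q* = 10.5714 and P* = 57.8571.
CS = (1/2)(10.5714)(21.1429) = 111.7551 and PS = (1/2)(10.5714)(52.8571) = 279.3878, so total surplus = 391.1429.

391.14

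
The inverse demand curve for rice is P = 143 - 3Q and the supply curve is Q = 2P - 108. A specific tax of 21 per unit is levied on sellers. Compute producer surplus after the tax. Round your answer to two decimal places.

94.37

Rewriting supply in inverse form: P = 54 + 0.5Q.
Pre-tax equilibrium: 143 - 3Q = 54 + 0.5Q gives Q* = 25.4286, P* = 66.7143.
A tax on sellers shifts supply up by 21: 143 - 3Q = 54 + 0.5Q + 21, so Q_t = 19.4286. Buyers pay P_b = 84.7143; sellers receive P_s = P_b - 21 = 63.7143.
PS = (1/2)(Q_t)(P_s - 54) = (1/2)(19.4286)(9.7143) = 94.3673.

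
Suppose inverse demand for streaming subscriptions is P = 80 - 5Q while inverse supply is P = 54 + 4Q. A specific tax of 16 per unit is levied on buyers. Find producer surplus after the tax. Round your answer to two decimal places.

2.47

Pre-tax equilibrium: 80 - 5Q = 54 + 4Q gives Q* = 2.8889, P* = 65.5556.
With the tax, buyers' net willingness to pay falls by 16: (80 - 16) - 5Q = 54 + 4Q, so Q_t = 1.1111. Buyers pay P_b = 74.4444; sellers receive P_s = P_b - 16 = 58.4444.
Producer surplus is the triangle above supply below P_s: (1/2)(1.1111)(58.4444 - 54) = 2.4691.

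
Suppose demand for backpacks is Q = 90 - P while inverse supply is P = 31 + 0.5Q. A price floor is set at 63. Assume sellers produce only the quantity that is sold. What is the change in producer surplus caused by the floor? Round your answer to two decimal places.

Rewriting demand in inverse form: P = 90 - Q.
Free-market equilibrium: 90 - Q = 31 + 0.5Q gives Q* = 39.3333, P* = 50.6667.
At P = 63, buyers demand (90 - 63)/1 = 27 while sellers would supply more, so the quantity traded is 27 at price 63.
PS goes from (1/2)(39.3333)(19.6667) = 386.7778 to 681.75 (computed as (63 - 31)(27) - (1/2)(0.5)(27)^2), a change of 294.9722.

294.97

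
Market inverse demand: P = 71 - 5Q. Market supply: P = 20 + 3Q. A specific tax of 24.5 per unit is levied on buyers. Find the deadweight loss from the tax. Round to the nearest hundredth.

Without the tax, 71 - 5Q = 20 + 3Q so Q* = 6.375 and P* = 39.125.
A tax on buyers shifts demand down by 24.5: (71 - 24.5) - 5Q = 20 + 3Q, so Q_t = 3.3125. Buyers pay P_b = 54.4375; sellers receive P_s = P_b - 24.5 = 29.9375.
The welfare triangle lost has base Q* - Q_t = 3.0625 and height t = 24.5, so DWL = (1/2)(3.0625)(24.5) = 37.5156.

37.52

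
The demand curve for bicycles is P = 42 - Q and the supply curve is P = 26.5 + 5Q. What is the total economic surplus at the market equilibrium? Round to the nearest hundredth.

Set 42 - Q = 26.5 + 5Q, which gives 15.5 = 6Q, so Q* = 2.5833 and P* = 42 - (2.5833) = 39.4167.
CS = (1/2)(2.5833)(2.5833) = 3.3368 and PS = (1/2)(2.5833)(12.9167) = 16.684, so total surplus = 20.0208.

20.02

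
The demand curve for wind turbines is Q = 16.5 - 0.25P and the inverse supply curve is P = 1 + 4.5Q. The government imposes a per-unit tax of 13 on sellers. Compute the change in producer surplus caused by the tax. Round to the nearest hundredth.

-47.37

Rewriting demand in inverse form: P = 66 - 4Q.
Pre-tax equilibrium: 66 - 4Q = 1 + 4.5Q gives Q* = 7.6471, P* = 35.4118.
With the tax, sellers need 13 more per unit: 66 - 4Q = 1 + 4.5Q + 13, so Q_t = 6.1176. Buyers pay P_b = 41.5294; sellers receive P_s = P_b - 13 = 28.5294.
PS falls from (1/2)(7.6471)(34.4118) = 131.5744 to (1/2)(6.1176)(27.5294) = 84.2076, a change of -47.3668.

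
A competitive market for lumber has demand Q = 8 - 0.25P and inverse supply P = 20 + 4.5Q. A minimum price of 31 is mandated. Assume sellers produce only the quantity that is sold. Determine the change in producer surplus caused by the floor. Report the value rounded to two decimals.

Rewriting demand in inverse form: P = 32 - 4Q.
Free-market equilibrium: 32 - 4Q = 20 + 4.5Q gives Q* = 1.4118, P* = 26.3529.
At the floor price 31, quantity demanded is (32 - 31)/4 = 0.25; demand is the short side, so Q = 0.25 trades at P = 31.
PS goes from (1/2)(1.4118)(6.3529) = 4.4844 to 2.6094 (computed as (31 - 20)(0.25) - (1/2)(4.5)(0.25)^2), a change of -1.8751.

-1.88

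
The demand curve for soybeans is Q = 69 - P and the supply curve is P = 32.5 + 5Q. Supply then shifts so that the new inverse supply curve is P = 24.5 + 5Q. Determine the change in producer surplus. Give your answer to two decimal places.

45.00

Rewriting demand in inverse form: P = 69 - Q.
Initial equilibrium: Q_0 = 6.0833, P_0 = 62.9167; CS_0 = (1/2)(6.0833)(6.0833) = 18.5035, PS_0 = (1/2)(6.0833)(30.4167) = 92.5174.
New equilibrium: 69 - Q = 24.5 + 5Q gives Q_1 = 7.4167, P_1 = 61.5833; CS_1 = 27.5035, PS_1 = 137.5174.
Change in producer surplus = 137.5174 - 92.5174 = 45.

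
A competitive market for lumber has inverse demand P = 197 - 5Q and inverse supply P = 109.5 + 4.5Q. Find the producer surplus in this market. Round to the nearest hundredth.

Equilibrium: 197 - 5Q = 109.5 + 4.5Q, so Q* = 9.2105 and P* = 150.9474.
PS is the area between P* and the supply curve from 0 to Q*: (1/2)(9.2105)(41.4474) = 190.876.

190.88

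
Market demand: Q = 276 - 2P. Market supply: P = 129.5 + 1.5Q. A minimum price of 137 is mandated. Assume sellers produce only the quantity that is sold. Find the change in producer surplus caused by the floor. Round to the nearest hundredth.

-1.55

Rewriting demand in inverse form: P = 138 - 0.5Q.
Free-market equilibrium: 138 - 0.5Q = 129.5 + 1.5Q gives Q* = 4.25, P* = 135.875.
At P = 137, buyers demand (138 - 137)/0.5 = 2 while sellers would supply more, so the quantity traded is 2 at price 137.
PS goes from (1/2)(4.25)(6.375) = 13.5469 to 12 (computed as (137 - 129.5)(2) - (1/2)(1.5)(2)^2), a change of -1.5469.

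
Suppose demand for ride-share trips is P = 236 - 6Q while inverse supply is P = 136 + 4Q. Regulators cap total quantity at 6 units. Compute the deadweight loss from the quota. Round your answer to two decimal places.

Without the quota, 236 - 6Q = 136 + 4Q gives Q* = 10.
At Q = 6 the demand price is 236 - 6(6) = 200 and the supply price is 136 + 4(6) = 160.
DWL = (1/2)(gap between curves at 6) x (Q* - 6) = (1/2)(40)(4) = 80.

80.00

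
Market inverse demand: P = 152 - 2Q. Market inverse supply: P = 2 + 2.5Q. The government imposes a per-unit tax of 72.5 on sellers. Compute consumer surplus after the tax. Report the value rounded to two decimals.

Pre-tax equilibrium: 152 - 2Q = 2 + 2.5Q gives Q* = 33.3333, P* = 85.3333.
A tax on sellers shifts supply up by 72.5: 152 - 2Q = 2 + 2.5Q + 72.5, so Q_t = 17.2222. Buyers pay P_b = 117.5556; sellers receive P_s = P_b - 72.5 = 45.0556.
Consumer surplus is the triangle under demand above P_b: (1/2)(17.2222)(152 - 117.5556) = 296.6049.

296.60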